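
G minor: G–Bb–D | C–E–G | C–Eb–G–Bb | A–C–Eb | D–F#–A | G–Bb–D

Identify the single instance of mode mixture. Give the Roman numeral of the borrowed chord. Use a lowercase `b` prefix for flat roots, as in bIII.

The diatonic triads in G minor (with V from harmonic minor) are Gm, Adim, Bb, Cm, D, Eb, F. G–Bb–D = Gm, C–Eb–G–Bb = Cm7, A–C–Eb = Adim and D–F#–A = D all belong to that set. But C–E–G is foreign: the diatonic iv on degree 4 is Cm, whereas C comes from G major. It is labeled IV.

IV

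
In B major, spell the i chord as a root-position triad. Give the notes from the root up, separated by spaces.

i is built on scale degree 1, which is B in both B major and its parallel. Stacking thirds in B minor on B gives B–D–F#.

B D F#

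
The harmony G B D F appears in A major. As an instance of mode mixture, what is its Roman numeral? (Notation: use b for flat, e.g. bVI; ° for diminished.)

bVII7

The root G is the lowered 7th scale degree — diatonically A major has G# there. The diatonic chord on degree 7 would be G#dim (vii°), but G–B–D–F is the dominant-seventh chord from A minor. As a borrowed chord it is labeled bVII7.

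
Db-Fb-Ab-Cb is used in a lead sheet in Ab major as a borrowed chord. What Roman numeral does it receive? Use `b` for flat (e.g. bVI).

iv7

Db is scale degree 4 in Ab major. Diatonically Ab major has Db (IV) on that degree; Db–Fb–Ab–Cb is instead the minor-seventh chord native to Ab minor, so it takes the label iv7.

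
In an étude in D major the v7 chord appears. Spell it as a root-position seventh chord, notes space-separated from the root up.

v7 is built on scale degree 5, which is A in both D major and its parallel. In D minor the chord on A is A–C–E–G.

A C E G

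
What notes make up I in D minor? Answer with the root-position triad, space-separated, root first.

I is built on scale degree 1, which is D in both D minor and its parallel. In D major the chord on D is D–F#–A.

D F# A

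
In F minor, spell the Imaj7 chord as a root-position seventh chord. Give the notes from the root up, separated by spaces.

F A C E

Imaj7 is built on scale degree 1, which is F in both F minor and its parallel. In F major the chord on F is F–A–C–E.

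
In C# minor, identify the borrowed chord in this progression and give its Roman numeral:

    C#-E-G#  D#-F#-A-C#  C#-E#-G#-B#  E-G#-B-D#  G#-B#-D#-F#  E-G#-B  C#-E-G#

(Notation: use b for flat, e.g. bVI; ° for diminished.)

In C# minor (with V from harmonic minor) the diatonic chords are C#m, D#dim, E, F#m, G#, A, B. C#–E–G# = C#m, D#–F#–A–C# = D#m7b5, E–G#–B–D# = Emaj7, G#–B#–D#–F# = G#7 and E–G#–B = E are all diatonic. C#–E#–G#–B# is not: scale degree 1 in C# minor carries C#m (i). In C# major the chord on that degree is C#maj7, so here it functions as Imaj7, borrowed from the parallel major.

Imaj7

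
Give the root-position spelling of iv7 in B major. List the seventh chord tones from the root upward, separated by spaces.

E G B D

iv7 is built on scale degree 4, which is E in both B major and its parallel. In B minor the chord on E is E–G–B–D.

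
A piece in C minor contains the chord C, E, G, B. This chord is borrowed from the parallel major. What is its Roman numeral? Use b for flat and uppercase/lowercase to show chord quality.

The root C is the diatonic 1st degree of C minor; the borrowing shows in the chord quality. C–E–G–B is a major-seventh chord — the form found in C major, not the diatonic i (Cm). Borrowed into C minor it is written Imaj7.

Imaj7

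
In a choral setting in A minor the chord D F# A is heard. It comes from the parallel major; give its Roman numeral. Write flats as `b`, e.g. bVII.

IV

The root D is the diatonic 4th degree of A minor; the borrowing shows in the chord quality. D–F#–A is a major chord — the form found in A major, not the diatonic iv (Dm). Borrowed into A minor it is written IV.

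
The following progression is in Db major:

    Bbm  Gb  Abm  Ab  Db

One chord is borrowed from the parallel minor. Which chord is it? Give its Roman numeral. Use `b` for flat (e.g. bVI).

v

Db major has the diatonic set Db, Ebm, Fm, Gb, Ab, Bbm, Cdim. Bbm, Gb, Ab and Db are all diatonic. Abm (Ab–Cb–Eb) doesn't fit — on degree 5 Db major would have Ab (V). Abm is the degree-5 chord of Db minor, so it is the borrowed v.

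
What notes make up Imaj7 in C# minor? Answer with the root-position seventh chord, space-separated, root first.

The root, C#, is scale degree 1 — the same note in C# minor and C# major; only the chord quality changes. Stacking thirds in C# major on C# gives C#–E#–G#–B#.

C# E# G# B#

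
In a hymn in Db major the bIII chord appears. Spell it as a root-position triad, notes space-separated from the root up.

Fb Ab Cb

bIII is built on the lowered scale degree 3. In Db major degree 3 is F; lowered it becomes Fb. In Db minor the chord on Fb is Fb–Ab–Cb.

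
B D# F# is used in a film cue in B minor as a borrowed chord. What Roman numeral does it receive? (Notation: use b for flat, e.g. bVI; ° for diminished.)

I

The root B is the diatonic 1st degree of B minor; the borrowing shows in the chord quality. B–D#–F# is a major chord — the form found in B major, not the diatonic i (Bm). Borrowed into B minor it is written I.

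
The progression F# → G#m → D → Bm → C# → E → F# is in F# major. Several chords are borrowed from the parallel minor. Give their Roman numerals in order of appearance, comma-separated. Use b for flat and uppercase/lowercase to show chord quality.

bVI, iv, bVII

In F# major the diatonic chords are F#, G#m, A#m, B, C#, D#m, E#dim. F#, G#m and C# are all diatonic. D (D–F#–A) doesn't fit — on degree 6 F# major would have D#m (vi). D is the degree-6 chord of F# minor, so it is the borrowed bVI. Bm (B–D–F#) doesn't fit — on degree 4 F# major would have B (IV). Bm is the degree-4 chord of F# minor, so it is the borrowed iv. E (E–G#–B) doesn't fit — on degree 7 F# major would have E#dim (vii°). E is the degree-7 chord of F# minor, so it is the borrowed bVII.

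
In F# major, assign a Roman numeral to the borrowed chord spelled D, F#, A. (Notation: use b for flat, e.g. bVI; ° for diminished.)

In F# major scale degree 6 is D#; D is its lowered form, from F# minor. Diatonically F# major has D#m (vi) on that degree; D–F#–A is instead the major chord native to F# minor, so it takes the label bVI.

bVI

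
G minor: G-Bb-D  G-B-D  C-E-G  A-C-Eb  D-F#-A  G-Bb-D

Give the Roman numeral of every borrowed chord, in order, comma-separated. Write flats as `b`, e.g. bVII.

I, IV

The diatonic triads in G minor (with V from harmonic minor) are Gm, Adim, Bb, Cm, D, Eb, F. Of the given chords, G–Bb–D = Gm, A–C–Eb = Adim and D–F#–A = D are diatonic. G–B–D doesn't fit — on degree 1 G minor would have Gm (i). G is the degree-1 chord of G major, so it is the borrowed I. But C–E–G is foreign: the diatonic iv on degree 4 is Cm, whereas C comes from G major. It is labeled IV.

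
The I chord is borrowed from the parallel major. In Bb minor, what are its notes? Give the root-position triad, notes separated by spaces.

Bb D F

The root, Bb, is scale degree 1 — the same note in Bb minor and Bb major; only the chord quality changes. In Bb major the chord on Bb is Bb–D–F.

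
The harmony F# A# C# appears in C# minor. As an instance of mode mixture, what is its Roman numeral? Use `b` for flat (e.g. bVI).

F# is scale degree 4 in C# minor. F#–A#–C# is a major chord — the form found in C# major, not the diatonic iv (F#m). Borrowed into C# minor it is written IV.

IV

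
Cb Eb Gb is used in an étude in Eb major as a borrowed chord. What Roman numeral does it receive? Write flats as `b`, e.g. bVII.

The root Cb is the lowered 6th scale degree — diatonically Eb major has C there. Diatonically Eb major has Cm (vi) on that degree; Cb–Eb–Gb is instead the major chord native to Eb minor, so it takes the label bVI.

bVI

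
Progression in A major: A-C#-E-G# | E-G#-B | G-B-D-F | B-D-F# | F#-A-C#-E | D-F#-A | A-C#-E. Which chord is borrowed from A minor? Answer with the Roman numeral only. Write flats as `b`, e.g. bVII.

bVII7

A major has the diatonic set A, Bm, C#m, D, E, F#m, G#dim. Of the given chords, A–C#–E–G# = Amaj7, E–G#–B = E, B–D–F# = Bm, F#–A–C#–E = F#m7, D–F#–A = D and A–C#–E = A are diatonic. G–B–D–F doesn't fit — on degree 7 A major would have G#dim (vii°). G7 is the degree-7 chord of A minor, so it is the borrowed bVII7.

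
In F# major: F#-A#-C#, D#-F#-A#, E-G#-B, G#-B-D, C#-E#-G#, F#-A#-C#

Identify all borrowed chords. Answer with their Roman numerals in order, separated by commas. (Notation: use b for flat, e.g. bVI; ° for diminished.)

bVII, ii°

In F# major the diatonic chords are F#, G#m, A#m, B, C#, D#m, E#dim. Of the given chords, F#–A#–C# = F#, D#–F#–A# = D#m and C#–E#–G# = C# are diatonic. But E–G#–B is foreign: the diatonic vii° on degree 7 is E#dim, whereas E comes from F# minor. It is labeled bVII. G#–B–D is not: scale degree 2 in F# major carries G#m (ii). In F# minor the chord on that degree is G#dim, so here it functions as ii°, borrowed from the parallel minor.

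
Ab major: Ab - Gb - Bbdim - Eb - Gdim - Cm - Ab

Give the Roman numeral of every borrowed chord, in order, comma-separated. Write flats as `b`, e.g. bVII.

Ab major has the diatonic set Ab, Bbm, Cm, Db, Eb, Fm, Gdim. Ab, Eb, Gdim and Cm all belong to that set. Gb (Gb–Bb–Db) is not: scale degree 7 in Ab major carries Gdim (vii°). In Ab minor the chord on that degree is Gb, so here it functions as bVII, borrowed from the parallel minor. Bbdim (Bb–Db–Fb) is not: scale degree 2 in Ab major carries Bbm (ii). In Ab minor the chord on that degree is Bbdim, so here it functions as ii°, borrowed from the parallel minor.

bVII, ii°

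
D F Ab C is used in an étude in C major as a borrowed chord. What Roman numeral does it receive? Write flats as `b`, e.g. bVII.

D is scale degree 2 in C major. Diatonically C major has Dm (ii) on that degree; D–F–Ab–C is instead the half-diminished-seventh chord native to C minor, so it takes the label iiø7.

iiø7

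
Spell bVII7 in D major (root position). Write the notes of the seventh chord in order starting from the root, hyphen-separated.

Scale degree 7 in D major is C#. bVII7 uses the lowered form, C, taken from D minor. In D minor the chord on C is C–E–G–Bb.

C-E-G-Bb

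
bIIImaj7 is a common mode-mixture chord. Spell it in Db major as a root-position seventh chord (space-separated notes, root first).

Fb Ab Cb Eb

The root of bIIImaj7 is the lowered 3rd degree: F becomes Fb. Building the major-seventh chord from the parallel minor on Fb: Fb–Ab–Cb–Eb.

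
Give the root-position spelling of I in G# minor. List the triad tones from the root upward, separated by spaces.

The root, G#, is scale degree 1 — the same note in G# minor and G# major; only the chord quality changes. In G# major the chord on G# is G#–B#–D#.

G# B# D#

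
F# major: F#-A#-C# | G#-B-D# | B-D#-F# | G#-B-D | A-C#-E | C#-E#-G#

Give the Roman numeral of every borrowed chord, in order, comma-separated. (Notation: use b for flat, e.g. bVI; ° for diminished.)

F# major has the diatonic set F#, G#m, A#m, B, C#, D#m, E#dim. F#–A#–C# = F#, G#–B–D# = G#m, B–D#–F# = B and C#–E#–G# = C# are all diatonic. But G#–B–D is foreign: the diatonic ii on degree 2 is G#m, whereas G#dim comes from F# minor. It is labeled ii°. But A–C#–E is foreign: the diatonic iii on degree 3 is A#m, whereas A comes from F# minor. It is labeled bIII.

ii°, bIII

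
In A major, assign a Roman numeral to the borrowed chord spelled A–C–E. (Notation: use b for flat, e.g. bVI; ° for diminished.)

The root A is the diatonic 1st degree of A major; the borrowing shows in the chord quality. A–C–E is a minor chord — the form found in A minor, not the diatonic I (A). Borrowed into A major it is written i.

i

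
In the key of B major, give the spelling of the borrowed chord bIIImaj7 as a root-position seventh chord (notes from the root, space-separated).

bIIImaj7 is built on the lowered scale degree 3. In B major degree 3 is D#; lowered it becomes D. Stacking thirds in B minor on D gives D–F#–A–C#.

D F# A C#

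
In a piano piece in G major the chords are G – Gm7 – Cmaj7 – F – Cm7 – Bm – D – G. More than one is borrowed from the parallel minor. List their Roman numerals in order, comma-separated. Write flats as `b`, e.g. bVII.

i7, bVII, iv7

The diatonic triads in G major are G, Am, Bm, C, D, Em, F#dim. G, Cmaj7, Bm and D are all diatonic. But Gm7 (G–Bb–D–F) is foreign: the diatonic I on degree 1 is G, whereas Gm7 comes from G minor. It is labeled i7. F (F–A–C) doesn't fit — on degree 7 G major would have F#dim (vii°). F is the degree-7 chord of G minor, so it is the borrowed bVII. Cm7 (C–Eb–G–Bb) doesn't fit — on degree 4 G major would have C (IV). Cm7 is the degree-4 chord of G minor, so it is the borrowed iv7.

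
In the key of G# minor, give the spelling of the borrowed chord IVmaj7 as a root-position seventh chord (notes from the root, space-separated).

C# E# G# B#

IVmaj7 is built on scale degree 4, which is C# in both G# minor and its parallel. Stacking thirds in G# major on C# gives C#–E#–G#–B#.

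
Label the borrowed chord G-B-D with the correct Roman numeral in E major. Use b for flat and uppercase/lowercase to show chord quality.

The root G is the lowered 3rd scale degree — diatonically E major has G# there. The diatonic chord on degree 3 would be G#m (iii), but G–B–D is the major chord from E minor. As a borrowed chord it is labeled bIII.

bIII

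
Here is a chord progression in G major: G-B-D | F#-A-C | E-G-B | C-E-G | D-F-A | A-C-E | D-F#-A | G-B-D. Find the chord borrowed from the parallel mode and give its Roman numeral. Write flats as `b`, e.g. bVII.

The diatonic triads in G major are G, Am, Bm, C, D, Em, F#dim. G–B–D = G, F#–A–C = F#dim, E–G–B = Em, C–E–G = C, A–C–E = Am and D–F#–A = D are all diatonic. D–F–A doesn't fit — on degree 5 G major would have D (V). Dm is the degree-5 chord of G minor, so it is the borrowed v.

v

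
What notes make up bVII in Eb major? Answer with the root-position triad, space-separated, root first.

Db F Ab

The root of bVII is the lowered 7th degree: D becomes Db. Stacking thirds in Eb minor on Db gives Db–F–Ab.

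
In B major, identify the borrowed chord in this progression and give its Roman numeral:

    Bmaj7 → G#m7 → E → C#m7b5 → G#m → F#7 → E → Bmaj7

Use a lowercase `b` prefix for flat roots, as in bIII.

iiø7

B major has the diatonic set B, C#m, D#m, E, F#, G#m, A#dim. Bmaj7, G#m7, E, G#m and F#7 all belong to that set. C#m7b5 (C#–E–G–B) is not: scale degree 2 in B major carries C#m (ii). In B minor the chord on that degree is C#m7b5, so here it functions as iiø7, borrowed from the parallel minor.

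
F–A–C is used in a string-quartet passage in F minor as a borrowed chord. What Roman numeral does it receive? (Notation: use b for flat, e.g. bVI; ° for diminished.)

I

F is scale degree 1 in F minor. Diatonically F minor has Fm (i) on that degree; F–A–C is instead the major chord native to F major, so it takes the label I.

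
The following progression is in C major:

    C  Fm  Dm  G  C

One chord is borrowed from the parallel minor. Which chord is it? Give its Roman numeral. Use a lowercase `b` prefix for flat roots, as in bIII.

iv

C major has the diatonic set C, Dm, Em, F, G, Am, Bdim. C, Dm and G all belong to that set. Fm (F–Ab–C) is not: scale degree 4 in C major carries F (IV). In C minor the chord on that degree is Fm, so here it functions as iv, borrowed from the parallel minor.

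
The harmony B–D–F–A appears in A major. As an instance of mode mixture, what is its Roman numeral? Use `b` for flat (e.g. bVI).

iiø7

The root B is the diatonic 2nd degree of A major; the borrowing shows in the chord quality. Diatonically A major has Bm (ii) on that degree; B–D–F–A is instead the half-diminished-seventh chord native to A minor, so it takes the label iiø7.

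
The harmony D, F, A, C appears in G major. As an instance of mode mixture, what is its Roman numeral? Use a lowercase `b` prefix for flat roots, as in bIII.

v7

D is scale degree 5 in G major. The diatonic chord on degree 5 would be D (V), but D–F–A–C is the minor-seventh chord from G minor. As a borrowed chord it is labeled v7.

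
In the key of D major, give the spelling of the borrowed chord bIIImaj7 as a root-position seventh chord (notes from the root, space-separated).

F A C E

The root of bIIImaj7 is the lowered 3rd degree: F# becomes F. Building the major-seventh chord from the parallel minor on F: F–A–C–E.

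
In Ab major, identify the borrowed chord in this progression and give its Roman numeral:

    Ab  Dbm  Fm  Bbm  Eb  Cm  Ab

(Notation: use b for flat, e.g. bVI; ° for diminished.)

In Ab major the diatonic chords are Ab, Bbm, Cm, Db, Eb, Fm, Gdim. Ab, Fm, Bbm, Eb and Cm are all diatonic. But Dbm (Db–Fb–Ab) is foreign: the diatonic IV on degree 4 is Db, whereas Dbm comes from Ab minor. It is labeled iv.

iv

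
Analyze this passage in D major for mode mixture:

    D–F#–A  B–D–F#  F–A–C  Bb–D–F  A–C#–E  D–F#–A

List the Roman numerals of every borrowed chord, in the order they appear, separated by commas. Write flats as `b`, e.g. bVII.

The diatonic triads in D major are D, Em, F#m, G, A, Bm, C#dim. D–F#–A = D, B–D–F# = Bm and A–C#–E = A all belong to that set. But F–A–C is foreign: the diatonic iii on degree 3 is F#m, whereas F comes from D minor. It is labeled bIII. But Bb–D–F is foreign: the diatonic vi on degree 6 is Bm, whereas Bb comes from D minor. It is labeled bVI.

bIII, bVI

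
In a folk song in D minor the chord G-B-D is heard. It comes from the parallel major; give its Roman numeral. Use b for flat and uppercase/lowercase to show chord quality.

IV

The root G is the diatonic 4th degree of D minor; the borrowing shows in the chord quality. G–B–D is a major chord — the form found in D major, not the diatonic iv (Gm). Borrowed into D minor it is written IV.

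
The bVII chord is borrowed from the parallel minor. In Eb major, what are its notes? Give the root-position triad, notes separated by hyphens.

Scale degree 7 in Eb major is D. bVII uses the lowered form, Db, taken from Eb minor. In Eb minor the chord on Db is Db–F–Ab.

Db-F-Ab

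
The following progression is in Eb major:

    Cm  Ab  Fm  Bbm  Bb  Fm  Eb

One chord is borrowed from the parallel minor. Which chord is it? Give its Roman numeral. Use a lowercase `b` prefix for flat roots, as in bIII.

In Eb major the diatonic chords are Eb, Fm, Gm, Ab, Bb, Cm, Ddim. Of the given chords, Cm, Ab, Fm, Bb and Eb are diatonic. But Bbm (Bb–Db–F) is foreign: the diatonic V on degree 5 is Bb, whereas Bbm comes from Eb minor. It is labeled v.

v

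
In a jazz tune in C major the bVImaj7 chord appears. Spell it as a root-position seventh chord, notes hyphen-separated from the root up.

Ab-C-Eb-G

Scale degree 6 in C major is A. bVImaj7 uses the lowered form, Ab, taken from C minor. In C minor the chord on Ab is Ab–C–Eb–G.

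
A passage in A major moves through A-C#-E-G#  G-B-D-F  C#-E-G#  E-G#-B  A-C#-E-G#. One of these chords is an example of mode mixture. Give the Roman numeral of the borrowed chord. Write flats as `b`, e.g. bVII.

bVII7

A major has the diatonic set A, Bm, C#m, D, E, F#m, G#dim. A–C#–E–G# = Amaj7, C#–E–G# = C#m and E–G#–B = E all belong to that set. G–B–D–F doesn't fit — on degree 7 A major would have G#dim (vii°). G7 is the degree-7 chord of A minor, so it is the borrowed bVII7.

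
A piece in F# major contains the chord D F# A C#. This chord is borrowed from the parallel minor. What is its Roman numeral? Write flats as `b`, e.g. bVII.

bVImaj7

In F# major scale degree 6 is D#; D is its lowered form, from F# minor. The diatonic chord on degree 6 would be D#m (vi), but D–F#–A–C# is the major-seventh chord from F# minor. As a borrowed chord it is labeled bVImaj7.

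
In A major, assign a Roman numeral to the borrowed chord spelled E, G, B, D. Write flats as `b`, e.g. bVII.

v7

The root E is the diatonic 5th degree of A major; the borrowing shows in the chord quality. The diatonic chord on degree 5 would be E (V), but E–G–B–D is the minor-seventh chord from A minor. As a borrowed chord it is labeled v7.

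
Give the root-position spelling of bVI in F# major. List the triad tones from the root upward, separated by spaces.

Scale degree 6 in F# major is D#. bVI uses the lowered form, D, taken from F# minor. Stacking thirds in F# minor on D gives D–F#–A.

D F# A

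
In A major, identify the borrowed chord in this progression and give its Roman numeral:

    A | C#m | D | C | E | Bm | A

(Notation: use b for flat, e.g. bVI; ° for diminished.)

In A major the diatonic chords are A, Bm, C#m, D, E, F#m, G#dim. A, C#m, D, E and Bm all belong to that set. C (C–E–G) is not: scale degree 3 in A major carries C#m (iii). In A minor the chord on that degree is C, so here it functions as bIII, borrowed from the parallel minor.

bIII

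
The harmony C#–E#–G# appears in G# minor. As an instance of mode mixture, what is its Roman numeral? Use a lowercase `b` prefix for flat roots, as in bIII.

IV

The root C# is the diatonic 4th degree of G# minor; the borrowing shows in the chord quality. C#–E#–G# is a major chord — the form found in G# major, not the diatonic iv (C#m). Borrowed into G# minor it is written IV.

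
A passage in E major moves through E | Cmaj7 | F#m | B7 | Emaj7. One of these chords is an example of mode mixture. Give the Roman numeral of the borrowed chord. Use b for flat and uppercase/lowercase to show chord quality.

In E major the diatonic chords are E, F#m, G#m, A, B, C#m, D#dim. Of the given chords, E, F#m, B7 and Emaj7 are diatonic. Cmaj7 (C–E–G–B) doesn't fit — on degree 6 E major would have C#m (vi). Cmaj7 is the degree-6 chord of E minor, so it is the borrowed bVImaj7.

bVImaj7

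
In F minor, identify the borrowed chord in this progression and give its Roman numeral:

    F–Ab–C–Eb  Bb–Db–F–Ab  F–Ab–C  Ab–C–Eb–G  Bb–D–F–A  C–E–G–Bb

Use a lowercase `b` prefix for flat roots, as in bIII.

IVmaj7

F minor has the diatonic set Fm, Gdim, Ab, Bbm, C, Db, Eb (with V from harmonic minor). F–Ab–C–Eb = Fm7, Bb–Db–F–Ab = Bbm7, F–Ab–C = Fm, Ab–C–Eb–G = Abmaj7 and C–E–G–Bb = C7 all belong to that set. But Bb–D–F–A is foreign: the diatonic iv on degree 4 is Bbm, whereas Bbmaj7 comes from F major. It is labeled IVmaj7.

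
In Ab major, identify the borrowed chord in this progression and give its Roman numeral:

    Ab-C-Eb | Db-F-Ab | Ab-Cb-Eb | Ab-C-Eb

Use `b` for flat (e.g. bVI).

i

The diatonic triads in Ab major are Ab, Bbm, Cm, Db, Eb, Fm, Gdim. Ab–C–Eb = Ab and Db–F–Ab = Db both belong to that set. Ab–Cb–Eb doesn't fit — on degree 1 Ab major would have Ab (I). Abm is the degree-1 chord of Ab minor, so it is the borrowed i.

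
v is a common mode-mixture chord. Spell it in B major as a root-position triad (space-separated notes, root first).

F# A C#

The root, F#, is scale degree 5 — the same note in B major and B minor; only the chord quality changes. In B minor the chord on F# is F#–A–C#.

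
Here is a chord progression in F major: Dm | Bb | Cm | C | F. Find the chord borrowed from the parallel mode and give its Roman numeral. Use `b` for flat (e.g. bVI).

F major has the diatonic set F, Gm, Am, Bb, C, Dm, Edim. Of the given chords, Dm, Bb, C and F are diatonic. Cm (C–Eb–G) doesn't fit — on degree 5 F major would have C (V). Cm is the degree-5 chord of F minor, so it is the borrowed v.

v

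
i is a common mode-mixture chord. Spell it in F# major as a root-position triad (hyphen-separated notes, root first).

F#-A-C#

The root, F#, is scale degree 1 — the same note in F# major and F# minor; only the chord quality changes. In F# minor the chord on F# is F#–A–C#.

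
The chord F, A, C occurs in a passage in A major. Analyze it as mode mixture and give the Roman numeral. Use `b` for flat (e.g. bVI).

In A major scale degree 6 is F#; F is its lowered form, from A minor. The diatonic chord on degree 6 would be F#m (vi), but F–A–C is the major chord from A minor. As a borrowed chord it is labeled bVI.

bVI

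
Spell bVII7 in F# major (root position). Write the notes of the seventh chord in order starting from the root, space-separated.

The root of bVII7 is the lowered 7th degree: E# becomes E. Stacking thirds in F# minor on E gives E–G#–B–D.

E G# B D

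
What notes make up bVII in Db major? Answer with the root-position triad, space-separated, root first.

Cb Eb Gb

The root of bVII is the lowered 7th degree: C becomes Cb. Stacking thirds in Db minor on Cb gives Cb–Eb–Gb.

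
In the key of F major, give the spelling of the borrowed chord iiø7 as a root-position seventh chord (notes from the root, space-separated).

iiø7 is built on scale degree 2, which is G in both F major and its parallel. In F minor the chord on G is G–Bb–Db–F.

G Bb Db F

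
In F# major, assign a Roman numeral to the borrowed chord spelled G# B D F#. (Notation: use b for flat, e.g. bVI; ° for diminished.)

iiø7

The root G# is the diatonic 2nd degree of F# major; the borrowing shows in the chord quality. Diatonically F# major has G#m (ii) on that degree; G#–B–D–F# is instead the half-diminished-seventh chord native to F# minor, so it takes the label iiø7.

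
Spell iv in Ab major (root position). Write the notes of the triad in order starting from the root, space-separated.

The root, Db, is scale degree 4 — the same note in Ab major and Ab minor; only the chord quality changes. Building the minor chord from the parallel minor on Db: Db–Fb–Ab.

Db Fb Ab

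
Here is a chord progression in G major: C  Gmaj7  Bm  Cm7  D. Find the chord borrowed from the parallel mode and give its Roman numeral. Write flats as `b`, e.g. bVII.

iv7

The diatonic triads in G major are G, Am, Bm, C, D, Em, F#dim. C, Gmaj7, Bm and D all belong to that set. But Cm7 (C–Eb–G–Bb) is foreign: the diatonic IV on degree 4 is C, whereas Cm7 comes from G minor. It is labeled iv7.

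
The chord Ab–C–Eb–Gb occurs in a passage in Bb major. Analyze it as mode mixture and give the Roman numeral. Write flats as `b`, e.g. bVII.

bVII7

Ab is the lowered form of scale degree 7 in Bb major (the diatonic degree 7 is A). Ab–C–Eb–Gb is a dominant-seventh chord — the form found in Bb minor, not the diatonic vii° (Adim). Borrowed into Bb major it is written bVII7.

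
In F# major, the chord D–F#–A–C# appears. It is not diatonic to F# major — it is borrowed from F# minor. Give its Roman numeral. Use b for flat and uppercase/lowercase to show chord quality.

bVImaj7

D is the lowered form of scale degree 6 in F# major (the diatonic degree 6 is D#). The diatonic chord on degree 6 would be D#m (vi), but D–F#–A–C# is the major-seventh chord from F# minor. As a borrowed chord it is labeled bVImaj7.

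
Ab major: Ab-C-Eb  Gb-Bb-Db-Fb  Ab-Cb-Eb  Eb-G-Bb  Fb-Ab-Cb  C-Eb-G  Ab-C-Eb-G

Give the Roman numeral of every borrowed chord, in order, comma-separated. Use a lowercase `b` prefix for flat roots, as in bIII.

bVII7, i, bVI

The diatonic triads in Ab major are Ab, Bbm, Cm, Db, Eb, Fm, Gdim. Ab–C–Eb = Ab, Eb–G–Bb = Eb, C–Eb–G = Cm and Ab–C–Eb–G = Abmaj7 are all diatonic. But Gb–Bb–Db–Fb is foreign: the diatonic vii° on degree 7 is Gdim, whereas Gb7 comes from Ab minor. It is labeled bVII7. Ab–Cb–Eb is not: scale degree 1 in Ab major carries Ab (I). In Ab minor the chord on that degree is Abm, so here it functions as i, borrowed from the parallel minor. Fb–Ab–Cb is not: scale degree 6 in Ab major carries Fm (vi). In Ab minor the chord on that degree is Fb, so here it functions as bVI, borrowed from the parallel minor.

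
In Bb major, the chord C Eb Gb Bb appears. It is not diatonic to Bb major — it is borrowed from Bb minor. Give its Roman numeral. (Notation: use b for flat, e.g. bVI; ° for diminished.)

iiø7

C is scale degree 2 in Bb major. The diatonic chord on degree 2 would be Cm (ii), but C–Eb–Gb–Bb is the half-diminished-seventh chord from Bb minor. As a borrowed chord it is labeled iiø7.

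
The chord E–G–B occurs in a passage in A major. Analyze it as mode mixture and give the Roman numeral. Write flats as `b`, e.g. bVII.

v

The root E is the diatonic 5th degree of A major; the borrowing shows in the chord quality. Diatonically A major has E (V) on that degree; E–G–B is instead the minor chord native to A minor, so it takes the label v.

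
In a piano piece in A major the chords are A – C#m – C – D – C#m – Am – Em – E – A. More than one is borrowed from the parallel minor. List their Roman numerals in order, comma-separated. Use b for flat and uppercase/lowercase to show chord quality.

In A major the diatonic chords are A, Bm, C#m, D, E, F#m, G#dim. A, C#m, D and E are all diatonic. C (C–E–G) is not: scale degree 3 in A major carries C#m (iii). In A minor the chord on that degree is C, so here it functions as bIII, borrowed from the parallel minor. But Am (A–C–E) is foreign: the diatonic I on degree 1 is A, whereas Am comes from A minor. It is labeled i. But Em (E–G–B) is foreign: the diatonic V on degree 5 is E, whereas Em comes from A minor. It is labeled v.

bIII, i, v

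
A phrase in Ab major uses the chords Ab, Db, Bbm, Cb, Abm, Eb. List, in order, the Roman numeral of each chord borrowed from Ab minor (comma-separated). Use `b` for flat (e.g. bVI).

bIII, i

The diatonic triads in Ab major are Ab, Bbm, Cm, Db, Eb, Fm, Gdim. Ab, Db, Bbm and Eb all belong to that set. Cb (Cb–Eb–Gb) doesn't fit — on degree 3 Ab major would have Cm (iii). Cb is the degree-3 chord of Ab minor, so it is the borrowed bIII. Abm (Ab–Cb–Eb) doesn't fit — on degree 1 Ab major would have Ab (I). Abm is the degree-1 chord of Ab minor, so it is the borrowed i.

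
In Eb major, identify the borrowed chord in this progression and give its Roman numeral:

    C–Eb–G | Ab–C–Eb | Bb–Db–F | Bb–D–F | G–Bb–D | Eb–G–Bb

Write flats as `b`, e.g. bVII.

In Eb major the diatonic chords are Eb, Fm, Gm, Ab, Bb, Cm, Ddim. C–Eb–G = Cm, Ab–C–Eb = Ab, Bb–D–F = Bb, G–Bb–D = Gm and Eb–G–Bb = Eb all belong to that set. But Bb–Db–F is foreign: the diatonic V on degree 5 is Bb, whereas Bbm comes from Eb minor. It is labeled v.

v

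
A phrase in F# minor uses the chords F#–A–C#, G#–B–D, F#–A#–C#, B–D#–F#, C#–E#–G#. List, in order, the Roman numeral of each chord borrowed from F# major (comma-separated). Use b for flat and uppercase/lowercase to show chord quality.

The diatonic triads in F# minor (with V from harmonic minor) are F#m, G#dim, A, Bm, C#, D, E. Of the given chords, F#–A–C# = F#m, G#–B–D = G#dim and C#–E#–G# = C# are diatonic. But F#–A#–C# is foreign: the diatonic i on degree 1 is F#m, whereas F# comes from F# major. It is labeled I. But B–D#–F# is foreign: the diatonic iv on degree 4 is Bm, whereas B comes from F# major. It is labeled IV.

I, IV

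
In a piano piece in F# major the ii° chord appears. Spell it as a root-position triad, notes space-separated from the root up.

The root, G#, is scale degree 2 — the same note in F# major and F# minor; only the chord quality changes. Building the diminished chord from the parallel minor on G#: G#–B–D.

G# B D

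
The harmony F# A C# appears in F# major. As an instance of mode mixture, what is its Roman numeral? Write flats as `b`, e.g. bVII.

F# is scale degree 1 in F# major. F#–A–C# is a minor chord — the form found in F# minor, not the diatonic I (F#). Borrowed into F# major it is written i.

i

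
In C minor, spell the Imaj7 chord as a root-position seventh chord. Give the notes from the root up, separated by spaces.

C E G B

Imaj7 is built on scale degree 1, which is C in both C minor and its parallel. Building the major-seventh chord from the parallel major on C: C–E–G–B.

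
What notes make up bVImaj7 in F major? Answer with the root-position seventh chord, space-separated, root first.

Db F Ab C

The root of bVImaj7 is the lowered 6th degree: D becomes Db. In F minor the chord on Db is Db–F–Ab–C.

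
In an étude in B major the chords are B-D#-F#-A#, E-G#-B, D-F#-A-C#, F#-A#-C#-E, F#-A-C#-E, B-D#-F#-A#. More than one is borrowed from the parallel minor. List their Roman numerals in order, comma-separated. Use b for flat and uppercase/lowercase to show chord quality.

B major has the diatonic set B, C#m, D#m, E, F#, G#m, A#dim. B–D#–F#–A# = Bmaj7, E–G#–B = E and F#–A#–C#–E = F#7 all belong to that set. D–F#–A–C# doesn't fit — on degree 3 B major would have D#m (iii). Dmaj7 is the degree-3 chord of B minor, so it is the borrowed bIIImaj7. F#–A–C#–E doesn't fit — on degree 5 B major would have F# (V). F#m7 is the degree-5 chord of B minor, so it is the borrowed v7.

bIIImaj7, v7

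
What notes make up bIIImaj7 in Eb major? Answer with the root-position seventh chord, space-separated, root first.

Gb Bb Db F

The root of bIIImaj7 is the lowered 3rd degree: G becomes Gb. Building the major-seventh chord from the parallel minor on Gb: Gb–Bb–Db–F.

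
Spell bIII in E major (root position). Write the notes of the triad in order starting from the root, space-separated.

G B D

The root of bIII is the lowered 3rd degree: G# becomes G. Building the major chord from the parallel minor on G: G–B–D.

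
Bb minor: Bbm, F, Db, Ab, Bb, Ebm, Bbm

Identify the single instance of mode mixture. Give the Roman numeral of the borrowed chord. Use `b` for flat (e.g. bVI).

Bb minor has the diatonic set Bbm, Cdim, Db, Ebm, F, Gb, Ab (with V from harmonic minor). Bbm, F, Db, Ab and Ebm are all diatonic. But Bb (Bb–D–F) is foreign: the diatonic i on degree 1 is Bbm, whereas Bb comes from Bb major. It is labeled I.

I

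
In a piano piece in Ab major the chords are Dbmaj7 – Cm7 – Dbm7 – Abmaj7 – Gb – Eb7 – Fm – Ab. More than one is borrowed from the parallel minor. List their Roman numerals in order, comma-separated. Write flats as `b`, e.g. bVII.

iv7, bVII

In Ab major the diatonic chords are Ab, Bbm, Cm, Db, Eb, Fm, Gdim. Dbmaj7, Cm7, Abmaj7, Eb7, Fm and Ab all belong to that set. But Dbm7 (Db–Fb–Ab–Cb) is foreign: the diatonic IV on degree 4 is Db, whereas Dbm7 comes from Ab minor. It is labeled iv7. Gb (Gb–Bb–Db) doesn't fit — on degree 7 Ab major would have Gdim (vii°). Gb is the degree-7 chord of Ab minor, so it is the borrowed bVII.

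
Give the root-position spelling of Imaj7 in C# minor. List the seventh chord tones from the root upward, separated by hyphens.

Imaj7 is built on scale degree 1, which is C# in both C# minor and its parallel. Stacking thirds in C# major on C# gives C#–E#–G#–B#.

C#-E#-G#-B#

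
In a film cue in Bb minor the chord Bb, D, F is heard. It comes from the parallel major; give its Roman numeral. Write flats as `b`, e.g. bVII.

Bb is scale degree 1 in Bb minor. The diatonic chord on degree 1 would be Bbm (i), but Bb–D–F is the major chord from Bb major. As a borrowed chord it is labeled I.

I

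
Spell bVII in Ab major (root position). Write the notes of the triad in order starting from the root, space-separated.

Gb Bb Db

Scale degree 7 in Ab major is G. bVII uses the lowered form, Gb, taken from Ab minor. Stacking thirds in Ab minor on Gb gives Gb–Bb–Db.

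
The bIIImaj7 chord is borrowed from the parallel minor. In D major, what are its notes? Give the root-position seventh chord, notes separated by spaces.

F A C E

Scale degree 3 in D major is F#. bIIImaj7 uses the lowered form, F, taken from D minor. In D minor the chord on F is F–A–C–E.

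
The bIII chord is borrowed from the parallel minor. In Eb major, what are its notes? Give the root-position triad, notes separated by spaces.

The root of bIII is the lowered 3rd degree: G becomes Gb. Building the major chord from the parallel minor on Gb: Gb–Bb–Db.

Gb Bb Db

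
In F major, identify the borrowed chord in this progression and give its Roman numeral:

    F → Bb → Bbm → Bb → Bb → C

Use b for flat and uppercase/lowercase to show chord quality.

iv

In F major the diatonic chords are F, Gm, Am, Bb, C, Dm, Edim. F, Bb and C all belong to that set. Bbm (Bb–Db–F) is not: scale degree 4 in F major carries Bb (IV). In F minor the chord on that degree is Bbm, so here it functions as iv, borrowed from the parallel minor.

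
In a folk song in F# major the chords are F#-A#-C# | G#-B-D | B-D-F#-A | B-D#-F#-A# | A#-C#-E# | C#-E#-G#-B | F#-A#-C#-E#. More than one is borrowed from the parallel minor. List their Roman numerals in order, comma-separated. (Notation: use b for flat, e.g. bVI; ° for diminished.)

The diatonic triads in F# major are F#, G#m, A#m, B, C#, D#m, E#dim. F#–A#–C# = F#, B–D#–F#–A# = Bmaj7, A#–C#–E# = A#m, C#–E#–G#–B = C#7 and F#–A#–C#–E# = F#maj7 are all diatonic. G#–B–D doesn't fit — on degree 2 F# major would have G#m (ii). G#dim is the degree-2 chord of F# minor, so it is the borrowed ii°. B–D–F#–A is not: scale degree 4 in F# major carries B (IV). In F# minor the chord on that degree is Bm7, so here it functions as iv7, borrowed from the parallel minor.

ii°, iv7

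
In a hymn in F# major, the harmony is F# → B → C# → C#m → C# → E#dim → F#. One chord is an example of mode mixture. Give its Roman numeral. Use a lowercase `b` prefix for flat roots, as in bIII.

The diatonic triads in F# major are F#, G#m, A#m, B, C#, D#m, E#dim. F#, B, C# and E#dim all belong to that set. But C#m (C#–E–G#) is foreign: the diatonic V on degree 5 is C#, whereas C#m comes from F# minor. It is labeled v.

v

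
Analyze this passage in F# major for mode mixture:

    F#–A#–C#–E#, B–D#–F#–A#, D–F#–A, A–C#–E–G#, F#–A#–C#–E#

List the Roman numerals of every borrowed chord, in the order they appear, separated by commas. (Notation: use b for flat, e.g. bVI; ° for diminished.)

The diatonic triads in F# major are F#, G#m, A#m, B, C#, D#m, E#dim. Of the given chords, F#–A#–C#–E# = F#maj7 and B–D#–F#–A# = Bmaj7 are diatonic. But D–F#–A is foreign: the diatonic vi on degree 6 is D#m, whereas D comes from F# minor. It is labeled bVI. A–C#–E–G# is not: scale degree 3 in F# major carries A#m (iii). In F# minor the chord on that degree is Amaj7, so here it functions as bIIImaj7, borrowed from the parallel minor.

bVI, bIIImaj7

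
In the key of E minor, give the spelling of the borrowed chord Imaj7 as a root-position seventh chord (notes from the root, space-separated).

Imaj7 is built on scale degree 1, which is E in both E minor and its parallel. In E major the chord on E is E–G#–B–D#.

E G# B D#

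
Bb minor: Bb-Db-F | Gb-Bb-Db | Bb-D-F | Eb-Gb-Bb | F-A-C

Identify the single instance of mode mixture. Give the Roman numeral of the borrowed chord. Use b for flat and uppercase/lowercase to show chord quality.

I

The diatonic triads in Bb minor (with V from harmonic minor) are Bbm, Cdim, Db, Ebm, F, Gb, Ab. Of the given chords, Bb–Db–F = Bbm, Gb–Bb–Db = Gb, Eb–Gb–Bb = Ebm and F–A–C = F are diatonic. Bb–D–F is not: scale degree 1 in Bb minor carries Bbm (i). In Bb major the chord on that degree is Bb, so here it functions as I, borrowed from the parallel major.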